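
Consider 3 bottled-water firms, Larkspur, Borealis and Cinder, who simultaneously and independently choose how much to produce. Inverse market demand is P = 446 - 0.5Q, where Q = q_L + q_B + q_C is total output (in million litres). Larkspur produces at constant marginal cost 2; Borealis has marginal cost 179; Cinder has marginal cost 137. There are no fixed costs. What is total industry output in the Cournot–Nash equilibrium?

510

Larkspur's profit: π_L = (446 - 0.5Q)q_L - (2q_L). Setting ∂π_L/∂q_L = 0: 444 - q_L - (1/2)(q_B + q_C) = 0.
Borealis's first-order condition: 267 - q_B - (1/2)(q_L + q_C) = 0.
Cinder's first-order condition: 309 - q_C - (1/2)(q_L + q_B) = 0.
Adding the 3 conditions: 1020 − Q − Q = 0, i.e. Q = 510.
Back-substituting: q_L = (444 − 255)/(1/2) = 378, q_B = (267 − 255)/(1/2) = 24, q_C = (309 − 255)/(1/2) = 108.
Total output Q = 378 + 24 + 108 = 510.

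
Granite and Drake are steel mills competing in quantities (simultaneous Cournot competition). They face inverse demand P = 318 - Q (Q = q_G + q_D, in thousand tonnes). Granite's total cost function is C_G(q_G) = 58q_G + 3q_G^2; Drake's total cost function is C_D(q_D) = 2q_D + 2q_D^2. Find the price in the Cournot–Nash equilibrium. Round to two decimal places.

Granite's profit: π_G = (318 - Q)q_G - (58q_G + 3q_G²). Setting ∂π_G/∂q_G = 0: 260 - 8q_G - (q_D) = 0.
Drake's first-order condition: 316 - 6q_D - (q_G) = 0.
So q_G = (260 - q_D)/8 and q_D = (316 - q_G)/6.
Solving the pair: q_G = 1244/47, q_D = 48.2553.
Total output Q = 74.7234, so price P = 318 - 74.7234 = 243.2766.

243.28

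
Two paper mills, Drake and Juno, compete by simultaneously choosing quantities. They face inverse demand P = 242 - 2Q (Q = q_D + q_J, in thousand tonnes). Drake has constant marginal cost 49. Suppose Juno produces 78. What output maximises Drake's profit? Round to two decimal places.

9.25

With the rival's output fixed at 78, Drake's profit is π_D = (242 - 2·78 - 2q_D)q_D - (49q_D) = (86 - 2q_D)q_D - (49q_D).
∂π_D/∂q_D = 37 - 4q_D = 0, so q_D = 37/4.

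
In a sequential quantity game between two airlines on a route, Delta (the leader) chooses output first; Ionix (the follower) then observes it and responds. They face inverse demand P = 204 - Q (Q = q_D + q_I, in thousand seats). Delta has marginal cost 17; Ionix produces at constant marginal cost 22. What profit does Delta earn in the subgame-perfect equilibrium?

4608

Solve by backward induction. Given q_D, the follower Ionix maximises π_I = (204 - q_D - q_I)q_I - 22q_I.
Setting the follower's marginal profit to zero, 182 - q_D - 2q_I = 0, i.e. q_I = (182 - q_D)/2.
The leader anticipates this reaction. Substituting into P = 204 - Q gives P = 113 - (1/2)q_D, so π_D = (113 - (1/2)q_D)q_D - 17q_D.
The leader's first-order condition 96 - q_D = 0 yields q_D = 96.
Then q_I = (182 - 96)/2 = 43.
Price P = 204 - 139 = 65.
Delta's profit: (65 - 17)·96 = 4608.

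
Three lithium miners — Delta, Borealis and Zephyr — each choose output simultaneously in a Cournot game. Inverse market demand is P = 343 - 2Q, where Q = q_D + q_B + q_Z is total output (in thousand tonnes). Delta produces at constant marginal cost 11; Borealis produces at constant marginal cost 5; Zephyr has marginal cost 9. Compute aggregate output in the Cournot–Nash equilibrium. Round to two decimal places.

125.50

Delta's profit: π_D = (343 - 2Q)q_D - (11q_D). Setting ∂π_D/∂q_D = 0: 332 - 4q_D - 2(q_B + q_Z) = 0.
Borealis's profit: π_B = (343 - 2Q)q_B - (5q_B). Setting ∂π_B/∂q_B = 0: 338 - 4q_B - 2(q_D + q_Z) = 0.
Zephyr's profit: π_Z = (343 - 2Q)q_Z - (9q_Z). Setting ∂π_Z/∂q_Z = 0: 334 - 4q_Z - 2(q_D + q_B) = 0.
Adding the 3 conditions: 1004 − 4Q − 4Q = 0, i.e. Q = 251/2.
Back-substituting: q_D = (332 − 251)/2 = 81/2, q_B = (338 − 251)/2 = 87/2, q_Z = (334 − 251)/2 = 83/2.
Total output Q = 81/2 + 87/2 + 83/2 = 251/2.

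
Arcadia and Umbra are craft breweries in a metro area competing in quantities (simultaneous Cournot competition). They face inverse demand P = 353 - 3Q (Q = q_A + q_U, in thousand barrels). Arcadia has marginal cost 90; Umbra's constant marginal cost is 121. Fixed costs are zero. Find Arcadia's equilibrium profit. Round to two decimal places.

Arcadia's profit: π_A = (353 - 3Q)q_A - (90q_A). Setting ∂π_A/∂q_A = 0: 263 - 6q_A - 3(q_U) = 0.
Umbra's profit: π_U = (353 - 3Q)q_U - (121q_U). Setting ∂π_U/∂q_U = 0: 232 - 6q_U - 3(q_A) = 0.
Rearranging gives the reaction functions q_A = (263 - 3q_U)/6 and q_U = (232 - 3q_A)/6.
Solving the pair: q_A = 98/3, q_U = 67/3.
Price P = 353 - 3·55 = 188.
Arcadia's profit: (188 - 90)·(98/3) = 3201.3333.

3201.33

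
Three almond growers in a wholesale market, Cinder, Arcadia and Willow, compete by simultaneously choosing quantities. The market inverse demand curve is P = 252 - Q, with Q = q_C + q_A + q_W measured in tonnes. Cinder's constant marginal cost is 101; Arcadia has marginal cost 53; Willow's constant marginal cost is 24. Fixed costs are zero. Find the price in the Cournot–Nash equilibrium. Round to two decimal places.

107.50

Cinder's profit: π_C = (252 - Q)q_C - (101q_C). Setting ∂π_C/∂q_C = 0: 151 - 2q_C - (q_A + q_W) = 0.
Arcadia's first-order condition: 199 - 2q_A - (q_C + q_W) = 0.
Willow's first-order condition: 228 - 2q_W - (q_C + q_A) = 0.
Adding the 3 conditions: 578 − 2Q − 2Q = 0, i.e. Q = 289/2.
Back-substituting: q_C = (151 − 289/2) = 13/2, q_A = (199 − 289/2) = 109/2, q_W = (228 − 289/2) = 167/2.
Total output Q = 289/2, so price P = 252 - 289/2 = 215/2.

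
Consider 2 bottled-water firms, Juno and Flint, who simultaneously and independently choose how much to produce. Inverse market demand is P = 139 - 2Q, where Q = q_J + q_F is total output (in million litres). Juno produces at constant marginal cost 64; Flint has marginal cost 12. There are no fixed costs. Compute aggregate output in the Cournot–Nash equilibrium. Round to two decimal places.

33.67

Juno's profit: π_J = (139 - 2Q)q_J - (64q_J). Setting ∂π_J/∂q_J = 0: 75 - 4q_J - 2(q_F) = 0.
Flint's first-order condition: 127 - 4q_F - 2(q_J) = 0.
Best responses: q_J = (75 - 2q_F)/4, q_F = (127 - 2q_J)/4.
Substituting one into the other gives q_J = 23/6 and q_F = 179/6.
Total output Q = 23/6 + 179/6 = 101/3.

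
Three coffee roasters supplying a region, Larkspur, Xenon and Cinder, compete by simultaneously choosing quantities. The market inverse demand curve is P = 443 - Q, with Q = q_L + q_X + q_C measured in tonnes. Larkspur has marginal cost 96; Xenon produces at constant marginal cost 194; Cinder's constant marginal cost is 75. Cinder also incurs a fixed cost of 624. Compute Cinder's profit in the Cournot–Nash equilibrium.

15505

Larkspur's profit: π_L = (443 - Q)q_L - (96q_L). Setting ∂π_L/∂q_L = 0: 347 - 2q_L - (q_X + q_C) = 0.
Xenon's profit: π_X = (443 - Q)q_X - (194q_X). Setting ∂π_X/∂q_X = 0: 249 - 2q_X - (q_L + q_C) = 0.
Cinder's profit: π_C = (443 - Q)q_C - (75q_C). Setting ∂π_C/∂q_C = 0: 368 - 2q_C - (q_L + q_X) = 0.
Adding the 3 conditions: 964 − 2Q − 2Q = 0, i.e. Q = 241.
Back-substituting: q_L = (347 − 241) = 106, q_X = (249 − 241) = 8, q_C = (368 − 241) = 127.
Price P = 443 - 241 = 202.
Cinder's profit: (202 - 75)·127 - 624 = 15505.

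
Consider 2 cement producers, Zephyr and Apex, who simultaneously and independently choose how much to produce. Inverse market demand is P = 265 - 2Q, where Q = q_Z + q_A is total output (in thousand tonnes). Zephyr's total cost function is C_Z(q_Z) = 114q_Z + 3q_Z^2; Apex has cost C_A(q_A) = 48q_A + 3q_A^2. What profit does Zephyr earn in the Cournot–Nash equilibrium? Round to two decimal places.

628.13

Zephyr's profit: π_Z = (265 - 2Q)q_Z - (114q_Z + 3q_Z²). Setting ∂π_Z/∂q_Z = 0: 151 - 10q_Z - 2(q_A) = 0.
Apex's profit: π_A = (265 - 2Q)q_A - (48q_A + 3q_A²). Setting ∂π_A/∂q_A = 0: 217 - 10q_A - 2(q_Z) = 0.
Rearranging gives the reaction functions q_Z = (151 - 2q_A)/10 and q_A = (217 - 2q_Z)/10.
Substituting one into the other gives q_Z = 269/24 and q_A = 467/24.
Price P = 265 - 2·(92/3) = 611/3.
Zephyr's profit: (611/3)·(269/24) - 114·(269/24) - 3(269/24)² = 628.1337.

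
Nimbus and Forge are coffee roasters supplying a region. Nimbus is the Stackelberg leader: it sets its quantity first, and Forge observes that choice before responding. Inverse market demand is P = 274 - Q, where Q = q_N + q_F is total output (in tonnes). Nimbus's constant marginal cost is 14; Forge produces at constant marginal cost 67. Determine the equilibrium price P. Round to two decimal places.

92.25

Solve by backward induction. Given q_N, the follower Forge maximises π_F = (274 - q_N - q_F)q_F - 67q_F.
Follower FOC: 207 - q_N - 2q_F = 0, so q_F(q_N) = (207 - q_N)/2.
Nimbus substitutes q_F(q_N) into its own profit: π_N = q_N(274 - q_N - (207 - q_N)/2) - 14q_N = (341/2 - (1/2)q_N)q_N - 14q_N.
Leader FOC: 313/2 - q_N = 0, so q_N = 313/2.
Then q_F = (207 - 313/2)/2 = 101/4.
Total output Q = 727/4, so price P = 274 - 727/4 = 369/4.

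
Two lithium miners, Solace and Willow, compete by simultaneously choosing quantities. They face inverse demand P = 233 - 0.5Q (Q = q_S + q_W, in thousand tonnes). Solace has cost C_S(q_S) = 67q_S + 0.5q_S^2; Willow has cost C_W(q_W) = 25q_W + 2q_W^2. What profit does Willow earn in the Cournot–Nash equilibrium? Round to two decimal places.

2916.21

Solace's profit: π_S = (233 - 0.5Q)q_S - (67q_S + (1/2)q_S²). Setting ∂π_S/∂q_S = 0: 166 - 2q_S - (1/2)(q_W) = 0.
Willow's profit: π_W = (233 - 0.5Q)q_W - (25q_W + 2q_W²). Setting ∂π_W/∂q_W = 0: 208 - 5q_W - (1/2)(q_S) = 0.
Rearranging gives the reaction functions q_S = (166 - (1/2)q_W)/2 and q_W = (208 - (1/2)q_S)/5.
Solving the pair: q_S = 968/13, q_W = 444/13.
Price P = 233 - (1/2)·(1412/13) = 178.6923.
Willow's profit: 178.6923·(444/13) - 25·(444/13) - 2(444/13)² = 2916.2130.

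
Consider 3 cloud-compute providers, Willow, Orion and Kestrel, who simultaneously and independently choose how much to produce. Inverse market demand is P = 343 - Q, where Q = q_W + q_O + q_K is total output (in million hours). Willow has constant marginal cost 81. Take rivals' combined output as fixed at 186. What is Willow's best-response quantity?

With rivals' combined output fixed at 186, Willow's profit is π_W = (343 - 186 - q_W)q_W - (81q_W) = (157 - q_W)q_W - (81q_W).
∂π_W/∂q_W = 76 - 2q_W = 0, so q_W = 38.

38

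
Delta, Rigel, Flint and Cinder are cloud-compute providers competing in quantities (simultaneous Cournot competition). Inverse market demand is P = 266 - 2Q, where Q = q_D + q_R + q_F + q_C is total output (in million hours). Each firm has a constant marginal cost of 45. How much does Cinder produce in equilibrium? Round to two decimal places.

A representative firm's profit is π_i = q_i(266 - 2Q) - 45q_i.
Setting ∂π_i/∂q_i = 0 with rivals' quantities fixed: 221 - 4q_i - 2·Σ_{j≠i} q_j = 0.
With identical firms every q_j equals q_i, so Σ_{j≠i} q_j = 3q_i and 221 = 10q_i, giving q_i = 221/10.

22.10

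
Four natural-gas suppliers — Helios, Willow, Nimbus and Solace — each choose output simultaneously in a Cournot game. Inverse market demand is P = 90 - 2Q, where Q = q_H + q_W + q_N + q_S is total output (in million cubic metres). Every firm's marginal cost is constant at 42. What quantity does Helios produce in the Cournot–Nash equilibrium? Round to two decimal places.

4.80

A representative firm's profit is π_i = q_i(90 - 2Q) - 42q_i.
First-order condition (treating rivals' output as given): 48 - 4q_i - 2·Σ_{j≠i} q_j = 0.
By symmetry each firm produces the same amount; substituting Σ_{j≠i} q_j = 3q_i yields q_i = 48/10 = 24/5.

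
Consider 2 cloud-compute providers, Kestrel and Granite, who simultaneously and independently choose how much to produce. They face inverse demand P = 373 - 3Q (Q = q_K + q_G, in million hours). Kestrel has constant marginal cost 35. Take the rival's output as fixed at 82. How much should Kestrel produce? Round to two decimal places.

With the rival's output fixed at 82, Kestrel's profit is π_K = (373 - 3·82 - 3q_K)q_K - (35q_K) = (127 - 3q_K)q_K - (35q_K).
∂π_K/∂q_K = 92 - 6q_K = 0, so q_K = 46/3.

15.33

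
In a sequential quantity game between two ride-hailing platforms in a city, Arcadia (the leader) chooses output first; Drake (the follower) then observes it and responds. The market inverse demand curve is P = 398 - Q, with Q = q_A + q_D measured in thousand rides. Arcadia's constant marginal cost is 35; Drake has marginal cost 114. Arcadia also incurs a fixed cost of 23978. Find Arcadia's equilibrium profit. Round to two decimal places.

442.50

Solve by backward induction. Given q_A, the follower Drake maximises π_D = (398 - q_A - q_D)q_D - 114q_D.
∂π_D/∂q_D = 284 - q_A - 2q_D = 0 gives the reaction function q_D = (284 - q_A)/2.
The leader anticipates this reaction. Substituting into P = 398 - Q gives P = 256 - (1/2)q_A, so π_A = (256 - (1/2)q_A)q_A - 35q_A.
The leader's first-order condition 221 - q_A = 0 yields q_A = 221.
Then q_D = (284 - 221)/2 = 63/2.
Price P = 398 - 505/2 = 291/2.
Arcadia's profit: (291/2 - 35)·221 - 23978 = 885/2.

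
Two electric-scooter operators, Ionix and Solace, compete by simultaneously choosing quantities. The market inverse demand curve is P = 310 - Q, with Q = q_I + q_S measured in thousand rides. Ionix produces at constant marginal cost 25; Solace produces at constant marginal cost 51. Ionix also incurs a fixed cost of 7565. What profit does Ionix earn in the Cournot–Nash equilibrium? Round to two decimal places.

3181.78

Ionix's profit: π_I = (310 - Q)q_I - (25q_I). Setting ∂π_I/∂q_I = 0: 285 - 2q_I - (q_S) = 0.
Solace's profit: π_S = (310 - Q)q_S - (51q_S). Setting ∂π_S/∂q_S = 0: 259 - 2q_S - (q_I) = 0.
Rearranging gives the reaction functions q_I = (285 - q_S)/2 and q_S = (259 - q_I)/2.
Substituting one into the other gives q_I = 311/3 and q_S = 233/3.
Price P = 310 - 544/3 = 386/3.
Ionix's profit: (386/3 - 25)·(311/3) - 7565 = 3181.7778.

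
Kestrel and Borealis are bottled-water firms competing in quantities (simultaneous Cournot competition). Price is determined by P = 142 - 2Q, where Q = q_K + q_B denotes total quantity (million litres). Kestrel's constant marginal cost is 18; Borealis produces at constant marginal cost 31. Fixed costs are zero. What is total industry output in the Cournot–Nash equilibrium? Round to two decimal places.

39.17

Kestrel's profit: π_K = (142 - 2Q)q_K - (18q_K). Setting ∂π_K/∂q_K = 0: 124 - 4q_K - 2(q_B) = 0.
Borealis's first-order condition: 111 - 4q_B - 2(q_K) = 0.
Rearranging gives the reaction functions q_K = (124 - 2q_B)/4 and q_B = (111 - 2q_K)/4.
Substituting one into the other gives q_K = 137/6 and q_B = 49/3.
Total output Q = 137/6 + 49/3 = 235/6.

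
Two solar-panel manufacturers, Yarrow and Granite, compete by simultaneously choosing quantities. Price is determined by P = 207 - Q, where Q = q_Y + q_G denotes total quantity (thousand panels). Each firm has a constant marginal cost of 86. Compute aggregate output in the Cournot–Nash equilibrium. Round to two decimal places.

80.67

A representative firm's profit is π_i = q_i(207 - Q) - 86q_i.
First-order condition (treating rivals' output as given): 121 - 2q_i - q_j = 0.
By symmetry each firm produces the same amount; substituting q_j = q_i yields q_i = 121/3.
Total output Q = 121/3 + 121/3 = 242/3.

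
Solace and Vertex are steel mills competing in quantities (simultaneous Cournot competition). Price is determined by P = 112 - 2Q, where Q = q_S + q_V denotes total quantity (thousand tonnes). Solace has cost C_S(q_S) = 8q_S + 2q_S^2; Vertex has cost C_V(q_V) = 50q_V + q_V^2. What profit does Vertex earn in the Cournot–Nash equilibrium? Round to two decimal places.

Solace's profit: π_S = (112 - 2Q)q_S - (8q_S + 2q_S²). Setting ∂π_S/∂q_S = 0: 104 - 8q_S - 2(q_V) = 0.
Vertex's first-order condition: 62 - 6q_V - 2(q_S) = 0.
Best responses: q_S = (104 - 2q_V)/8, q_V = (62 - 2q_S)/6.
Solving the pair: q_S = 125/11, q_V = 72/11.
Price P = 112 - 2·(197/11) = 838/11.
Vertex's profit: (838/11)·(72/11) - 50·(72/11) - (72/11)² = 128.5289.

128.53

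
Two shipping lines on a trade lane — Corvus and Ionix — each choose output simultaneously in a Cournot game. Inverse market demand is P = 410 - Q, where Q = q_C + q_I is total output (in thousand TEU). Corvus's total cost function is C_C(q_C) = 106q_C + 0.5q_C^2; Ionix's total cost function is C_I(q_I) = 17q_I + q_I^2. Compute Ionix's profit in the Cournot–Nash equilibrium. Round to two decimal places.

Corvus's profit: π_C = (410 - Q)q_C - (106q_C + (1/2)q_C²). Setting ∂π_C/∂q_C = 0: 304 - 3q_C - (q_I) = 0.
Ionix's first-order condition: 393 - 4q_I - (q_C) = 0.
So q_C = (304 - q_I)/3 and q_I = (393 - q_C)/4.
Substituting one into the other gives q_C = 823/11 and q_I = 875/11.
Price P = 410 - 1698/11 = 255.6364.
Ionix's profit: 255.6364·(875/11) - 17·(875/11) - (875/11)² = 12654.9587.

12654.96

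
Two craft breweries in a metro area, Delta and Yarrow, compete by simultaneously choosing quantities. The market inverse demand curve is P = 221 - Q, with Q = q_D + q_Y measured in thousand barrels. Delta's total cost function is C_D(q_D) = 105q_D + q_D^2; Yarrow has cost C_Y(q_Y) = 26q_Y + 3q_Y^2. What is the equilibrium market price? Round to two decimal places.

175.94

Delta's profit: π_D = (221 - Q)q_D - (105q_D + q_D²). Setting ∂π_D/∂q_D = 0: 116 - 4q_D - (q_Y) = 0.
Yarrow's profit: π_Y = (221 - Q)q_Y - (26q_Y + 3q_Y²). Setting ∂π_Y/∂q_Y = 0: 195 - 8q_Y - (q_D) = 0.
Rearranging gives the reaction functions q_D = (116 - q_Y)/4 and q_Y = (195 - q_D)/8.
Solving the pair: q_D = 733/31, q_Y = 664/31.
Total output Q = 1397/31, so price P = 221 - 1397/31 = 175.9355.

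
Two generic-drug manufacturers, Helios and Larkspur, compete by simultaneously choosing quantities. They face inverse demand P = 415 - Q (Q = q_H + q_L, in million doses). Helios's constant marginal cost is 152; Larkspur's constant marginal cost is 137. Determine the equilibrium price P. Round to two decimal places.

Helios's profit: π_H = (415 - Q)q_H - (152q_H). Setting ∂π_H/∂q_H = 0: 263 - 2q_H - (q_L) = 0.
Larkspur's profit: π_L = (415 - Q)q_L - (137q_L). Setting ∂π_L/∂q_L = 0: 278 - 2q_L - (q_H) = 0.
Rearranging gives the reaction functions q_H = (263 - q_L)/2 and q_L = (278 - q_H)/2.
Substituting one into the other gives q_H = 248/3 and q_L = 293/3.
Total output Q = 541/3, so price P = 415 - 541/3 = 704/3.

234.67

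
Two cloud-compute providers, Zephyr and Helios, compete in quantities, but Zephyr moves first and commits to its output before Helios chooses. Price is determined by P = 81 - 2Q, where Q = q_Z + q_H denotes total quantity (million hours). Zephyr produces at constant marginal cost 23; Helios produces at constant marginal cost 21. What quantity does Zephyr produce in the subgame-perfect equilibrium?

The follower Helios best-responds to any q_Z: π_H = (81 - 2Q)q_H - 21q_H.
∂π_H/∂q_H = 60 - 2q_Z - 4q_H = 0 gives the reaction function q_H = (60 - 2q_Z)/4.
Zephyr substitutes q_H(q_Z) into its own profit: π_Z = q_Z(81 - 2q_Z - (60 - 2q_Z)/2) - 23q_Z = (51 - q_Z)q_Z - 23q_Z.
The leader's first-order condition 28 - 2q_Z = 0 yields q_Z = 14.
Then q_H = (60 - 2·14)/4 = 8.

14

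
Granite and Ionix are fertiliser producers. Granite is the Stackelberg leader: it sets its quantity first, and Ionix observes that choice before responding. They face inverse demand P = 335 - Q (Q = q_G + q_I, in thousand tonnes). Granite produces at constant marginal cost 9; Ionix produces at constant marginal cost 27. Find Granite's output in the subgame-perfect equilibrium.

Solve by backward induction. Given q_G, the follower Ionix maximises π_I = (335 - q_G - q_I)q_I - 27q_I.
Setting the follower's marginal profit to zero, 308 - q_G - 2q_I = 0, i.e. q_I = (308 - q_G)/2.
The leader anticipates this reaction. Substituting into P = 335 - Q gives P = 181 - (1/2)q_G, so π_G = (181 - (1/2)q_G)q_G - 9q_G.
Leader FOC: 172 - q_G = 0, so q_G = 172.
Then q_I = (308 - 172)/2 = 68.

172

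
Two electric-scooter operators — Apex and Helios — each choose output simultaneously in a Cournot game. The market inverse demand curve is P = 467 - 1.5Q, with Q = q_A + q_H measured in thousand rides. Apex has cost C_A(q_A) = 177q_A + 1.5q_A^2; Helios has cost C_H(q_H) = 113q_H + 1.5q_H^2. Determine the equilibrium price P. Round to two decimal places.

Apex's profit: π_A = (467 - 1.5Q)q_A - (177q_A + (3/2)q_A²). Setting ∂π_A/∂q_A = 0: 290 - 6q_A - (3/2)(q_H) = 0.
Helios's first-order condition: 354 - 6q_H - (3/2)(q_A) = 0.
So q_A = (290 - (3/2)q_H)/6 and q_H = (354 - (3/2)q_A)/6.
Solving the pair: q_A = 1612/45, q_H = 50.0444.
Total output Q = 1288/15, so price P = 467 - (3/2)·(1288/15) = 1691/5.

338.20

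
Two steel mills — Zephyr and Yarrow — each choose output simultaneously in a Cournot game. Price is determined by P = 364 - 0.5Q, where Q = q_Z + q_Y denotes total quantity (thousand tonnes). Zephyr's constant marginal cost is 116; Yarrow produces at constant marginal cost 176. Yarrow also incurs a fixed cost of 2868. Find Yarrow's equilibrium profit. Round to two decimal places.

772.89

Zephyr's profit: π_Z = (364 - 0.5Q)q_Z - (116q_Z). Setting ∂π_Z/∂q_Z = 0: 248 - q_Z - (1/2)(q_Y) = 0.
Yarrow's profit: π_Y = (364 - 0.5Q)q_Y - (176q_Y). Setting ∂π_Y/∂q_Y = 0: 188 - q_Y - (1/2)(q_Z) = 0.
So q_Z = (248 - (1/2)q_Y) and q_Y = (188 - (1/2)q_Z).
Substituting one into the other gives q_Z = 616/3 and q_Y = 256/3.
Price P = 364 - (1/2)·(872/3) = 656/3.
Yarrow's profit: (656/3 - 176)·(256/3) - 2868 = 772.8889.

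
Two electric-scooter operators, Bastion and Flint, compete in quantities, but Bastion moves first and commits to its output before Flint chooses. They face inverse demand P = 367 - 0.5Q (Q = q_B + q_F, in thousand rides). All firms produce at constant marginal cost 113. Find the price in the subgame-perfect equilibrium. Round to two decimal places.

176.50

The follower Flint best-responds to any q_B: π_F = (367 - 0.5Q)q_F - 113q_F.
Follower FOC: 254 - (1/2)q_B - q_F = 0, so q_F(q_B) = (254 - (1/2)q_B).
The leader anticipates this reaction. Substituting into P = 367 - 0.5Q gives P = 240 - (1/4)q_B, so π_B = (240 - (1/4)q_B)q_B - 113q_B.
Leader FOC: 127 - (1/2)q_B = 0, so q_B = 254.
Then q_F = (254 - (1/2)·254) = 127.
Total output Q = 381, so price P = 367 - (1/2)·381 = 353/2.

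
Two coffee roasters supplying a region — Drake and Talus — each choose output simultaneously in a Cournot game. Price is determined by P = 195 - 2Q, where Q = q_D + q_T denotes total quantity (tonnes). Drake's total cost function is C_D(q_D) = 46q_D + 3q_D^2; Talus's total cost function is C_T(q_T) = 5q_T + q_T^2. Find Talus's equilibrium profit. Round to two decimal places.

Drake's profit: π_D = (195 - 2Q)q_D - (46q_D + 3q_D²). Setting ∂π_D/∂q_D = 0: 149 - 10q_D - 2(q_T) = 0.
Talus's first-order condition: 190 - 6q_T - 2(q_D) = 0.
Rearranging gives the reaction functions q_D = (149 - 2q_T)/10 and q_T = (190 - 2q_D)/6.
Substituting one into the other gives q_D = 257/28 and q_T = 801/28.
Price P = 195 - 2·(529/14) = 836/7.
Talus's profit: (836/7)·(801/28) - 5·(801/28) - (801/28)² = 2455.1059.

2455.11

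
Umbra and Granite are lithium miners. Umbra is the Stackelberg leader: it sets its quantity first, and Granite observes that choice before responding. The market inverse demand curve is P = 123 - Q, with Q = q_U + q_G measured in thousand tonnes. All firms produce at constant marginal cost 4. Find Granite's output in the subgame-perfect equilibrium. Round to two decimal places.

Solve by backward induction. Given q_U, the follower Granite maximises π_G = (123 - q_U - q_G)q_G - 4q_G.
∂π_G/∂q_G = 119 - q_U - 2q_G = 0 gives the reaction function q_G = (119 - q_U)/2.
Umbra substitutes q_G(q_U) into its own profit: π_U = q_U(123 - q_U - (119 - q_U)/2) - 4q_U = (127/2 - (1/2)q_U)q_U - 4q_U.
The leader's first-order condition 119/2 - q_U = 0 yields q_U = 119/2.
Then q_G = (119 - 119/2)/2 = 119/4.

29.75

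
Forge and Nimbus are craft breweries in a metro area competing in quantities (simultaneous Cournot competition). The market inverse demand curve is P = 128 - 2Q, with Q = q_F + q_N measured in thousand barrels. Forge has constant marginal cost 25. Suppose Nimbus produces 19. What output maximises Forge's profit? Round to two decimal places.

With the rival's output fixed at 19, Forge's profit is π_F = (128 - 2·19 - 2q_F)q_F - (25q_F) = (90 - 2q_F)q_F - (25q_F).
∂π_F/∂q_F = 65 - 4q_F = 0, so q_F = 65/4.

16.25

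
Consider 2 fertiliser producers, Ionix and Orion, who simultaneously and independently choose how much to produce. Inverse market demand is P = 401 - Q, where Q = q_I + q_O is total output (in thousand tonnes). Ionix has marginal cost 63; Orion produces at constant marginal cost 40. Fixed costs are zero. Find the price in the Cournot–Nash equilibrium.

168

Ionix's profit: π_I = (401 - Q)q_I - (63q_I). Setting ∂π_I/∂q_I = 0: 338 - 2q_I - (q_O) = 0.
Orion's first-order condition: 361 - 2q_O - (q_I) = 0.
Rearranging gives the reaction functions q_I = (338 - q_O)/2 and q_O = (361 - q_I)/2.
Solving the pair: q_I = 105, q_O = 128.
Total output Q = 233, so price P = 401 - 233 = 168.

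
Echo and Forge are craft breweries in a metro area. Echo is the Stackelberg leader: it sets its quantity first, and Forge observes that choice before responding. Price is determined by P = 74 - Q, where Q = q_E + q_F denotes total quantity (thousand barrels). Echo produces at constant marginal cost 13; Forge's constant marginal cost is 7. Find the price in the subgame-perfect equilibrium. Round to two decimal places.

26.75

Solve by backward induction. Given q_E, the follower Forge maximises π_F = (74 - q_E - q_F)q_F - 7q_F.
∂π_F/∂q_F = 67 - q_E - 2q_F = 0 gives the reaction function q_F = (67 - q_E)/2.
The leader anticipates this reaction. Substituting into P = 74 - Q gives P = 81/2 - (1/2)q_E, so π_E = (81/2 - (1/2)q_E)q_E - 13q_E.
Maximising: ∂π_E/∂q_E = 55/2 - q_E = 0, giving q_E = 55/2.
Then q_F = (67 - 55/2)/2 = 79/4.
Total output Q = 189/4, so price P = 74 - 189/4 = 107/4.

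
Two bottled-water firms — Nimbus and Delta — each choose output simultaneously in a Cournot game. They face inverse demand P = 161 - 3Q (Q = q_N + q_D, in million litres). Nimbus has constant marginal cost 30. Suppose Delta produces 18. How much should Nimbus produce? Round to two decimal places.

With the rival's output fixed at 18, Nimbus's profit is π_N = (161 - 3·18 - 3q_N)q_N - (30q_N) = (107 - 3q_N)q_N - (30q_N).
∂π_N/∂q_N = 77 - 6q_N = 0, so q_N = 77/6.

12.83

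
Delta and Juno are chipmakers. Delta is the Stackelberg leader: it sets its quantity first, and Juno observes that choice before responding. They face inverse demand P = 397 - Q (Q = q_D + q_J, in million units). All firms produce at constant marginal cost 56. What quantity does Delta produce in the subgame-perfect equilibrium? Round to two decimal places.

The follower Juno best-responds to any q_D: π_J = (397 - Q)q_J - 56q_J.
∂π_J/∂q_J = 341 - q_D - 2q_J = 0 gives the reaction function q_J = (341 - q_D)/2.
The leader anticipates this reaction. Substituting into P = 397 - Q gives P = 453/2 - (1/2)q_D, so π_D = (453/2 - (1/2)q_D)q_D - 56q_D.
Leader FOC: 341/2 - q_D = 0, so q_D = 341/2.
Then q_J = (341 - 341/2)/2 = 341/4.

170.50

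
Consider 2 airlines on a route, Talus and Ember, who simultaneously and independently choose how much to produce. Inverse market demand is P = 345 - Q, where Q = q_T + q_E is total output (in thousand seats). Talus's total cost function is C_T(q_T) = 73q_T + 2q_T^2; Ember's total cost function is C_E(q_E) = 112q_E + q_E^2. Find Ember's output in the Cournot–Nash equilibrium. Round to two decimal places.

Talus's profit: π_T = (345 - Q)q_T - (73q_T + 2q_T²). Setting ∂π_T/∂q_T = 0: 272 - 6q_T - (q_E) = 0.
Ember's profit: π_E = (345 - Q)q_E - (112q_E + q_E²). Setting ∂π_E/∂q_E = 0: 233 - 4q_E - (q_T) = 0.
Best responses: q_T = (272 - q_E)/6, q_E = (233 - q_T)/4.
Solving the pair: q_T = 855/23, q_E = 1126/23.

48.96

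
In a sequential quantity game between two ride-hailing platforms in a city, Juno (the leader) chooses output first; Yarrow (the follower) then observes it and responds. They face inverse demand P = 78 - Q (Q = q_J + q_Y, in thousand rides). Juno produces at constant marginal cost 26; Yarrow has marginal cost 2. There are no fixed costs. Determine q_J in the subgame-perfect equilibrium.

The follower Yarrow best-responds to any q_J: π_Y = (78 - Q)q_Y - 2q_Y.
∂π_Y/∂q_Y = 76 - q_J - 2q_Y = 0 gives the reaction function q_Y = (76 - q_J)/2.
Juno substitutes q_Y(q_J) into its own profit: π_J = q_J(78 - q_J - (76 - q_J)/2) - 26q_J = (40 - (1/2)q_J)q_J - 26q_J.
Maximising: ∂π_J/∂q_J = 14 - q_J = 0, giving q_J = 14.
Then q_Y = (76 - 14)/2 = 31.

14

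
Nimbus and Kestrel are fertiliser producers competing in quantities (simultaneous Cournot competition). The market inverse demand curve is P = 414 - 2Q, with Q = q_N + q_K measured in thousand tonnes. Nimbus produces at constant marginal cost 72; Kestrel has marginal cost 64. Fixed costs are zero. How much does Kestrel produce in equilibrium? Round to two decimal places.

59.67

Nimbus's profit: π_N = (414 - 2Q)q_N - (72q_N). Setting ∂π_N/∂q_N = 0: 342 - 4q_N - 2(q_K) = 0.
Kestrel's first-order condition: 350 - 4q_K - 2(q_N) = 0.
Best responses: q_N = (342 - 2q_K)/4, q_K = (350 - 2q_N)/4.
Solving the pair: q_N = 167/3, q_K = 179/3.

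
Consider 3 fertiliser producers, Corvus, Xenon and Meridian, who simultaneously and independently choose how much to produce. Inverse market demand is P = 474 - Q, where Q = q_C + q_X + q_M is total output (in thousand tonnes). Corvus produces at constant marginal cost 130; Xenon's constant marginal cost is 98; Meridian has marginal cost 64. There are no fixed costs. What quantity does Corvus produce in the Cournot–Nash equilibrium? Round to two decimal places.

61.50

Corvus's profit: π_C = (474 - Q)q_C - (130q_C). Setting ∂π_C/∂q_C = 0: 344 - 2q_C - (q_X + q_M) = 0.
Xenon's first-order condition: 376 - 2q_X - (q_C + q_M) = 0.
Meridian's profit: π_M = (474 - Q)q_M - (64q_M). Setting ∂π_M/∂q_M = 0: 410 - 2q_M - (q_C + q_X) = 0.
Adding the 3 first-order conditions: 1130 − 4Q = 0, so Q = 565/2.
Back-substituting: q_C = (344 − 565/2) = 123/2, q_X = (376 − 565/2) = 187/2, q_M = (410 − 565/2) = 255/2.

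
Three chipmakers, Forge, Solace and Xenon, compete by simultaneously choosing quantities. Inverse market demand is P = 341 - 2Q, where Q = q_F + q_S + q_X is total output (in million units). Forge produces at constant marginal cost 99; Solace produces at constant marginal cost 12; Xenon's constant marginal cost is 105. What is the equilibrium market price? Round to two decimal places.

139.25

Forge's profit: π_F = (341 - 2Q)q_F - (99q_F). Setting ∂π_F/∂q_F = 0: 242 - 4q_F - 2(q_S + q_X) = 0.
Solace's profit: π_S = (341 - 2Q)q_S - (12q_S). Setting ∂π_S/∂q_S = 0: 329 - 4q_S - 2(q_F + q_X) = 0.
Xenon's profit: π_X = (341 - 2Q)q_X - (105q_X). Setting ∂π_X/∂q_X = 0: 236 - 4q_X - 2(q_F + q_S) = 0.
Summing all 3 equations gives 807 − 8Q = 0, hence Q = 807/8.
Back-substituting: q_F = (242 − 807/4)/2 = 161/8, q_S = (329 − 807/4)/2 = 509/8, q_X = (236 − 807/4)/2 = 137/8.
Total output Q = 807/8, so price P = 341 - 2·(807/8) = 557/4.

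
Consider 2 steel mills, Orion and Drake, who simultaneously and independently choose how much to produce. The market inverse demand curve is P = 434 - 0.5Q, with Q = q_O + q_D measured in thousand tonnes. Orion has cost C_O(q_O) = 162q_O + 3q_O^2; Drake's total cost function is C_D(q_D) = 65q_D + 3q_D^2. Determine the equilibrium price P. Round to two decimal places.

391.27

Orion's profit: π_O = (434 - 0.5Q)q_O - (162q_O + 3q_O²). Setting ∂π_O/∂q_O = 0: 272 - 7q_O - (1/2)(q_D) = 0.
Drake's profit: π_D = (434 - 0.5Q)q_D - (65q_D + 3q_D²). Setting ∂π_D/∂q_D = 0: 369 - 7q_D - (1/2)(q_O) = 0.
Rearranging gives the reaction functions q_O = (272 - (1/2)q_D)/7 and q_D = (369 - (1/2)q_O)/7.
Substituting one into the other gives q_O = 35.2718 and q_D = 50.1949.
Total output Q = 1282/15, so price P = 434 - (1/2)·(1282/15) = 391.2667.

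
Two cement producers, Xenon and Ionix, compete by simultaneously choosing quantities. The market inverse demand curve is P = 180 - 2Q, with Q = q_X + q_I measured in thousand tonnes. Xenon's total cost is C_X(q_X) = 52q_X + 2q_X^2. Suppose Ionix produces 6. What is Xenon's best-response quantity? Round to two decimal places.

14.50

With the rival's output fixed at 6, Xenon's profit is π_X = (180 - 2·6 - 2q_X)q_X - (52q_X + 2q_X²) = (168 - 2q_X)q_X - (52q_X + 2q_X²).
∂π_X/∂q_X = 116 - 8q_X = 0, so q_X = 29/2.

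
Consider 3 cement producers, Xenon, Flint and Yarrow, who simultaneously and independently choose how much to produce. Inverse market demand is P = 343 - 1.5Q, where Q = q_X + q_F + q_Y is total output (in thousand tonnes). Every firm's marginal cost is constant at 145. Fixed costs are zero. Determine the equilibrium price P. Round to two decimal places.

Each firm earns π_i = (343 - 1.5Q)q_i - 145q_i.
First-order condition (treating rivals' output as given): 198 - 3q_i - (3/2)·Σ_{j≠i} q_j = 0.
With identical firms every q_j equals q_i, so Σ_{j≠i} q_j = 2q_i and 198 = 6q_i, giving q_i = 33.
Total output Q = 99, so price P = 343 - (3/2)·99 = 389/2.

194.50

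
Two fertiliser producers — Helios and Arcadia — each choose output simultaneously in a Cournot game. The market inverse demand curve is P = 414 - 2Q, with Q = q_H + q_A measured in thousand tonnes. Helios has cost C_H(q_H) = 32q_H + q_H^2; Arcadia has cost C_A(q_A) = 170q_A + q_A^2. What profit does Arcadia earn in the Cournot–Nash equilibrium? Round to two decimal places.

1435.55

Helios's profit: π_H = (414 - 2Q)q_H - (32q_H + q_H²). Setting ∂π_H/∂q_H = 0: 382 - 6q_H - 2(q_A) = 0.
Arcadia's first-order condition: 244 - 6q_A - 2(q_H) = 0.
Rearranging gives the reaction functions q_H = (382 - 2q_A)/6 and q_A = (244 - 2q_H)/6.
Solving the pair: q_H = 451/8, q_A = 175/8.
Price P = 414 - 2·(313/4) = 515/2.
Arcadia's profit: (515/2)·(175/8) - 170·(175/8) - (175/8)² = 1435.5469.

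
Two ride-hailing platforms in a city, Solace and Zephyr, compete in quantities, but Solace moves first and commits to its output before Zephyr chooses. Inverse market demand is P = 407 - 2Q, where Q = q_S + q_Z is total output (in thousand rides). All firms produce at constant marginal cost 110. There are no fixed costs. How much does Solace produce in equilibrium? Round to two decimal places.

74.25

Solve by backward induction. Given q_S, the follower Zephyr maximises π_Z = (407 - 2q_S - 2q_Z)q_Z - 110q_Z.
Follower FOC: 297 - 2q_S - 4q_Z = 0, so q_Z(q_S) = (297 - 2q_S)/4.
The leader anticipates this reaction. Substituting into P = 407 - 2Q gives P = 517/2 - q_S, so π_S = (517/2 - q_S)q_S - 110q_S.
Leader FOC: 297/2 - 2q_S = 0, so q_S = 297/4.
Then q_Z = (297 - 2·(297/4))/4 = 297/8.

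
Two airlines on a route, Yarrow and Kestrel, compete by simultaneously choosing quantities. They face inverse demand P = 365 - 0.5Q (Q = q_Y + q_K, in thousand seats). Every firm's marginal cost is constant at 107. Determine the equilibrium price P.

Each firm earns π_i = (365 - 0.5Q)q_i - 107q_i.
Setting ∂π_i/∂q_i = 0 with rivals' quantities fixed: 258 - q_i - (1/2)q_j = 0.
With identical firms every q_j equals q_i, so q_j = q_i and 258 = (3/2)q_i, giving q_i = 172.
Total output Q = 344, so price P = 365 - (1/2)·344 = 193.

193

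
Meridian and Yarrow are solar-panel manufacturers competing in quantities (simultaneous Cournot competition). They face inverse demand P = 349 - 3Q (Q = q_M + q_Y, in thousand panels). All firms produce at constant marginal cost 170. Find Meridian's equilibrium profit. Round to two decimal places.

Each firm earns π_i = (349 - 3Q)q_i - 170q_i.
First-order condition (treating rivals' output as given): 179 - 6q_i - 3q_j = 0.
With identical firms every q_j equals q_i, so q_j = q_i and 179 = 9q_i, giving q_i = 179/9.
Price P = 349 - 3·(358/9) = 689/3.
Meridian's profit: (689/3 - 170)·(179/9) = 1186.7037.

1186.70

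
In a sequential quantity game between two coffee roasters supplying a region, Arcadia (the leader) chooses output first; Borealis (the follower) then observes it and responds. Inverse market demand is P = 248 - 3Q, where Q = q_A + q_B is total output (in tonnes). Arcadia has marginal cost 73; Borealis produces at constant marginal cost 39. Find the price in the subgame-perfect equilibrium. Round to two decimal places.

108.25

The follower Borealis best-responds to any q_A: π_B = (248 - 3Q)q_B - 39q_B.
Follower FOC: 209 - 3q_A - 6q_B = 0, so q_B(q_A) = (209 - 3q_A)/6.
Arcadia substitutes q_B(q_A) into its own profit: π_A = q_A(248 - 3q_A - (209 - 3q_A)/2) - 73q_A = (287/2 - (3/2)q_A)q_A - 73q_A.
Maximising: ∂π_A/∂q_A = 141/2 - 3q_A = 0, giving q_A = 47/2.
Then q_B = (209 - 3·(47/2))/6 = 277/12.
Total output Q = 559/12, so price P = 248 - 3·(559/12) = 433/4.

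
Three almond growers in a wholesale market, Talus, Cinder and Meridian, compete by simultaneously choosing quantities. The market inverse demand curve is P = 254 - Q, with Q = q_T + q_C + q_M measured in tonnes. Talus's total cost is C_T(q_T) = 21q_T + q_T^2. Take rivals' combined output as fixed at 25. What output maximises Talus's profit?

52

With rivals' combined output fixed at 25, Talus's profit is π_T = (254 - 25 - q_T)q_T - (21q_T + q_T²) = (229 - q_T)q_T - (21q_T + q_T²).
∂π_T/∂q_T = 208 - 4q_T = 0, so q_T = 52.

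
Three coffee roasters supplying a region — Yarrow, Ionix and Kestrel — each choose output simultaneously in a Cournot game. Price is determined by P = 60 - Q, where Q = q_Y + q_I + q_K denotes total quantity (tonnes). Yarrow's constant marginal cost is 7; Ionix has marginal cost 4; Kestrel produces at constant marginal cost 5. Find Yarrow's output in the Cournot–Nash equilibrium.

12

Yarrow's profit: π_Y = (60 - Q)q_Y - (7q_Y). Setting ∂π_Y/∂q_Y = 0: 53 - 2q_Y - (q_I + q_K) = 0.
Ionix's profit: π_I = (60 - Q)q_I - (4q_I). Setting ∂π_I/∂q_I = 0: 56 - 2q_I - (q_Y + q_K) = 0.
Kestrel's profit: π_K = (60 - Q)q_K - (5q_K). Setting ∂π_K/∂q_K = 0: 55 - 2q_K - (q_Y + q_I) = 0.
Adding the 3 conditions: 164 − 2Q − 2Q = 0, i.e. Q = 41.
Back-substituting: q_Y = (53 − 41) = 12, q_I = (56 − 41) = 15, q_K = (55 − 41) = 14.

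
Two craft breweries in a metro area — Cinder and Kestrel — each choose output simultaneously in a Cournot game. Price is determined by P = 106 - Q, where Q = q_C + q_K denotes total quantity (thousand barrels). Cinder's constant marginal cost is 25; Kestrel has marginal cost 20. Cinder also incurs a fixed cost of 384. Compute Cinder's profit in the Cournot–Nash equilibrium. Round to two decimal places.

257.78

Cinder's profit: π_C = (106 - Q)q_C - (25q_C). Setting ∂π_C/∂q_C = 0: 81 - 2q_C - (q_K) = 0.
Kestrel's first-order condition: 86 - 2q_K - (q_C) = 0.
Rearranging gives the reaction functions q_C = (81 - q_K)/2 and q_K = (86 - q_C)/2.
Substituting one into the other gives q_C = 76/3 and q_K = 91/3.
Price P = 106 - 167/3 = 151/3.
Cinder's profit: (151/3 - 25)·(76/3) - 384 = 257.7778.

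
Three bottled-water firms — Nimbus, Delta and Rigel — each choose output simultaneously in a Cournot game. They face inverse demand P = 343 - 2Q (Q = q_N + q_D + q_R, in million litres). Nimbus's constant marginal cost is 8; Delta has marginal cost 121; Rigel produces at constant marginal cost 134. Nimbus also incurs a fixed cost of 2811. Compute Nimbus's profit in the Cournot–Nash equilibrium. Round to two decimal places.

7485.13

Nimbus's profit: π_N = (343 - 2Q)q_N - (8q_N). Setting ∂π_N/∂q_N = 0: 335 - 4q_N - 2(q_D + q_R) = 0.
Delta's profit: π_D = (343 - 2Q)q_D - (121q_D). Setting ∂π_D/∂q_D = 0: 222 - 4q_D - 2(q_N + q_R) = 0.
Rigel's first-order condition: 209 - 4q_R - 2(q_N + q_D) = 0.
Summing all 3 equations gives 766 − 8Q = 0, hence Q = 383/4.
Back-substituting: q_N = (335 − 383/2)/2 = 287/4, q_D = (222 − 383/2)/2 = 61/4, q_R = (209 − 383/2)/2 = 35/4.
Price P = 343 - 2·(383/4) = 303/2.
Nimbus's profit: (303/2 - 8)·(287/4) - 2811 = 7485.1250.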